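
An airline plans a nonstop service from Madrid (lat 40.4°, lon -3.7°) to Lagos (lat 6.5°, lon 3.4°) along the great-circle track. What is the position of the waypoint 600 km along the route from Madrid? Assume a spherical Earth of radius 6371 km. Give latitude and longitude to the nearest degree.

≈ lat 35°, lon -2°

Convert each endpoint to a unit vector on the sphere (x = cos φ cos λ, y = cos φ sin λ, z = sin φ).
The central angle between the endpoints is δ = arccos(p₁·p₂) ≈ 0.602 rad (34.5°). The total great-circle distance is δ·R ≈ 0.602 × 6371 ≈ 3835 km, so the target fraction is f = 600/3835 ≈ 0.156.
Interpolate at f ≈ 0.156 with slerp weights a = sin((1−f)δ)/sin δ ≈ 0.859, b = sin(fδ)/sin δ ≈ 0.166.
p = a·p₁ + b·p₂ ≈ (0.817, -0.032, 0.575); φ = arcsin(p_z) ≈ 35.12°, λ = atan2(p_y, p_x) ≈ -2.27°.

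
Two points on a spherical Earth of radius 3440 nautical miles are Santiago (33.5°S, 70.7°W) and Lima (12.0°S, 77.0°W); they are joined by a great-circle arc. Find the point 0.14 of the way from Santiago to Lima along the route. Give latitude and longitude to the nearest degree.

Write both endpoints as unit vectors p₁, p₂ with components (cos φ cos λ, cos φ sin λ, sin φ).
The central angle between the endpoints is δ = arccos(p₁·p₂) ≈ 0.388 rad (22.3°).
Interpolate at f = 0.14 with slerp weights a = sin((1−f)δ)/sin δ ≈ 0.866, b = sin(fδ)/sin δ ≈ 0.144.
p = a·p₁ + b·p₂ ≈ (0.270, -0.818, -0.508); φ = arcsin(p_z) ≈ -30.51°, λ = atan2(p_y, p_x) ≈ -71.72°.

≈ 31°S, 72°W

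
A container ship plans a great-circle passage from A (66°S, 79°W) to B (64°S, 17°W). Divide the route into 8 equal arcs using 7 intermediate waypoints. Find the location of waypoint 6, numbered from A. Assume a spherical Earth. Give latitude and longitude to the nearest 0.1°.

From cos δ = sin φ₁ sin φ₂ + cos φ₁ cos φ₂ cos Δλ, the central angle is δ ≈ 0.440 rad (25.2°).
Interpolate at f = 6/8 with slerp weights a = sin((1−f)δ)/sin δ ≈ 0.258, b = sin(fδ)/sin δ ≈ 0.761.
p = a·p₁ + b·p₂ ≈ (0.339, -0.200, -0.919); φ = arcsin(p_z) ≈ -66.81°, λ = atan2(p_y, p_x) ≈ -30.60°.

≈ (66.8°S, 30.6°W)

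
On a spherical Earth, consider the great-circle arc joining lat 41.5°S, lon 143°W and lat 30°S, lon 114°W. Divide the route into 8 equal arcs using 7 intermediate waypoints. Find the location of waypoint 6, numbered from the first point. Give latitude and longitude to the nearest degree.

From cos δ = sin φ₁ sin φ₂ + cos φ₁ cos φ₂ cos Δλ, the central angle is δ ≈ 0.454 rad (26.0°).
Interpolate at f = 6/8 with slerp weights a = sin((1−f)δ)/sin δ ≈ 0.258, b = sin(fδ)/sin δ ≈ 0.761.
p = a·p₁ + b·p₂ ≈ (-0.423, -0.719, -0.552); φ = arcsin(p_z) ≈ -33.50°, λ = atan2(p_y, p_x) ≈ -120.46°.

≈ lat 33°S, lon 120°W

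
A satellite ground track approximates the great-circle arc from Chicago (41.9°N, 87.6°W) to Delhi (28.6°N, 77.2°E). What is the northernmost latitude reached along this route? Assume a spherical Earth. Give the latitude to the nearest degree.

≈ 80°N

The great circle lies in the plane with unit normal n̂ = (p₁ × p₂)/|p₁ × p₂|.
Here n̂_z ≈ +0.180; the vertex latitude is φ_max = arccos|n̂_z| ≈ 79.6°.
Check via Clairaut: cos φ_max = |cos φ₁| · sin C = cos(41.9°)·sin(14.0°) ≈ 0.180, again giving ≈ 79.6°.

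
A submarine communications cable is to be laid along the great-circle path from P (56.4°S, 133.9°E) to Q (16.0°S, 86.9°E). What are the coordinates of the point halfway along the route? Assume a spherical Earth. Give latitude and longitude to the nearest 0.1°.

≈ (38.4°S, 103.7°E)

The haversine formula gives a central angle δ ≈ 0.937 rad (53.7°) between the endpoints.
Interpolate at f = 1/2 with slerp weights a = sin((1−f)δ)/sin δ ≈ 0.560, b = sin(fδ)/sin δ ≈ 0.560.
p = a·p₁ + b·p₂ ≈ (-0.186, 0.761, -0.621); φ = arcsin(p_z) ≈ -38.40°, λ = atan2(p_y, p_x) ≈ 103.72°.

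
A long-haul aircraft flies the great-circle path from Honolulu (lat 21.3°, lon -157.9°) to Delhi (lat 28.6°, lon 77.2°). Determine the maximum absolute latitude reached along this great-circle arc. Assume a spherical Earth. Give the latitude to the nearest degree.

The great circle lies in the plane with unit normal n̂ = (p₁ × p₂)/|p₁ × p₂|.
Here n̂_z ≈ -0.702; the vertex latitude is φ_max = arccos|n̂_z| ≈ 45.4°.
Check via Clairaut: cos φ_max = |cos φ₁| · sin C = cos(21.3°)·sin(48.9°) ≈ 0.702, again giving ≈ 45.4°.

≈ 45°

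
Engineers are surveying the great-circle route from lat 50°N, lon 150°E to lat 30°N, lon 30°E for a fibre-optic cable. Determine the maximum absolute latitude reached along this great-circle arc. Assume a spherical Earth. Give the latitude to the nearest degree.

The great circle lies in the plane with unit normal n̂ = (p₁ × p₂)/|p₁ × p₂|.
Here n̂_z ≈ -0.485; the vertex latitude is φ_max = arccos|n̂_z| ≈ 61.0°.
Check via Clairaut: cos φ_max = |cos φ₁| · sin C = cos(50.0°)·sin(49.0°) ≈ 0.485, again giving ≈ 61.0°.

≈ 61°N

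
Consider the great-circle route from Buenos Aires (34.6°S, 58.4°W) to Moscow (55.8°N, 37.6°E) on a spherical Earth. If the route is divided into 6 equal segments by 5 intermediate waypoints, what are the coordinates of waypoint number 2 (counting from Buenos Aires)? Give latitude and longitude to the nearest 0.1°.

≈ (1.6°S, 33.3°W)

Write both endpoints as unit vectors p₁, p₂ with components (cos φ cos λ, cos φ sin λ, sin φ).
The central angle between the endpoints is δ = arccos(p₁·p₂) ≈ 2.115 rad (121.2°).
Interpolate at f = 2/6 with slerp weights a = sin((1−f)δ)/sin δ ≈ 1.154, b = sin(fδ)/sin δ ≈ 0.758.
p = a·p₁ + b·p₂ ≈ (0.835, -0.549, -0.029); φ = arcsin(p_z) ≈ -1.64°, λ = atan2(p_y, p_x) ≈ -33.33°.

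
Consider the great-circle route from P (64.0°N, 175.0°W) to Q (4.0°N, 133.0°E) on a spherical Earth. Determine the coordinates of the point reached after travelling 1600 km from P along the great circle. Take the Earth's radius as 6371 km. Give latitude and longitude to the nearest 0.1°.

Write both endpoints as unit vectors p₁, p₂ with components (cos φ cos λ, cos φ sin λ, sin φ).
The central angle between the endpoints is δ = arccos(p₁·p₂) ≈ 1.232 rad (70.6°). The total great-circle distance is δ·R ≈ 1.232 × 6371 ≈ 7852 km, so the target fraction is f = 1600/7852 ≈ 0.204.
Interpolate at f ≈ 0.204 with slerp weights a = sin((1−f)δ)/sin δ ≈ 0.881, b = sin(fδ)/sin δ ≈ 0.263.
p = a·p₁ + b·p₂ ≈ (-0.564, 0.159, 0.810); φ = arcsin(p_z) ≈ 54.13°, λ = atan2(p_y, p_x) ≈ 164.30°.

≈ (54.1°N, 164.3°E)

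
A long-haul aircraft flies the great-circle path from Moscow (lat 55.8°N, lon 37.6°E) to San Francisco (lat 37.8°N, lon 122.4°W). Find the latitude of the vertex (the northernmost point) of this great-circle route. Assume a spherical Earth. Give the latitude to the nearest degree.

The great circle lies in the plane with unit normal n̂ = (p₁ × p₂)/|p₁ × p₂|.
Here n̂_z ≈ -0.153; the vertex latitude is φ_max = arccos|n̂_z| ≈ 81.2°.
Check via Clairaut: cos φ_max = |cos φ₁| · sin C = cos(55.8°)·sin(15.7°) ≈ 0.153, again giving ≈ 81.2°.

≈ 81°N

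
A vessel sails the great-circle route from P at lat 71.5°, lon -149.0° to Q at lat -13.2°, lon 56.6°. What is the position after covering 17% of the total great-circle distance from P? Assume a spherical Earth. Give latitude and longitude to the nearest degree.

≈ lat 80°, lon 124°

Write both endpoints as unit vectors p₁, p₂ with components (cos φ cos λ, cos φ sin λ, sin φ).
The central angle between the endpoints is δ = arccos(p₁·p₂) ≈ 2.089 rad (119.7°).
Interpolate at f = 0.17 with slerp weights a = sin((1−f)δ)/sin δ ≈ 1.136, b = sin(fδ)/sin δ ≈ 0.400.
p = a·p₁ + b·p₂ ≈ (-0.094, 0.140, 0.986); φ = arcsin(p_z) ≈ 80.29°, λ = atan2(p_y, p_x) ≈ 124.07°.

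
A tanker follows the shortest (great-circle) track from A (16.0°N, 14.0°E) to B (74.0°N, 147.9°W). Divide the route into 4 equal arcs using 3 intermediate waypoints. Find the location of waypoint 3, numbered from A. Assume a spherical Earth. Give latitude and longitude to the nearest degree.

Convert each endpoint to a unit vector on the sphere (x = cos φ cos λ, y = cos φ sin λ, z = sin φ).
The central angle between the endpoints is δ = arccos(p₁·p₂) ≈ 1.558 rad (89.2°).
Interpolate at f = 3/4 with slerp weights a = sin((1−f)δ)/sin δ ≈ 0.380, b = sin(fδ)/sin δ ≈ 0.920.
p = a·p₁ + b·p₂ ≈ (0.139, -0.046, 0.989); φ = arcsin(p_z) ≈ 81.56°, λ = atan2(p_y, p_x) ≈ -18.46°.

≈ (82°N, 18°W)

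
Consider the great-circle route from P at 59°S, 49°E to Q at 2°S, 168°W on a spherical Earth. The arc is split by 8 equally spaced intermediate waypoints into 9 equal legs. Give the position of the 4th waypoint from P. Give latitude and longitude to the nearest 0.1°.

Write both endpoints as unit vectors p₁, p₂ with components (cos φ cos λ, cos φ sin λ, sin φ).
The central angle between the endpoints is δ = arccos(p₁·p₂) ≈ 1.962 rad (112.4°).
Interpolate at f = 4/9 with slerp weights a = sin((1−f)δ)/sin δ ≈ 0.959, b = sin(fδ)/sin δ ≈ 0.828.
p = a·p₁ + b·p₂ ≈ (-0.485, 0.201, -0.851); φ = arcsin(p_z) ≈ -58.31°, λ = atan2(p_y, p_x) ≈ 157.54°.

≈ 58.3°S, 157.5°E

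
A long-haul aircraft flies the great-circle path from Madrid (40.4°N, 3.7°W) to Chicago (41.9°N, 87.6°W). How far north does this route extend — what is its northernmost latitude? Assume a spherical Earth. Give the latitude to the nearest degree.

≈ 50°N

The great circle lies in the plane with unit normal n̂ = (p₁ × p₂)/|p₁ × p₂|.
Here n̂_z ≈ -0.648; the vertex latitude is φ_max = arccos|n̂_z| ≈ 49.6°.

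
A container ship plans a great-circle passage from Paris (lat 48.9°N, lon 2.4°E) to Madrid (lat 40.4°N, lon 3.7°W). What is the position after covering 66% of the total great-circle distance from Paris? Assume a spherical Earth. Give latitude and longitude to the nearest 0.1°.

Write both endpoints as unit vectors p₁, p₂ with components (cos φ cos λ, cos φ sin λ, sin φ).
The central angle between the endpoints is δ = arccos(p₁·p₂) ≈ 0.166 rad (9.5°).
Interpolate at f = 0.66 with slerp weights a = sin((1−f)δ)/sin δ ≈ 0.341, b = sin(fδ)/sin δ ≈ 0.662.
p = a·p₁ + b·p₂ ≈ (0.727, -0.023, 0.686); φ = arcsin(p_z) ≈ 43.33°, λ = atan2(p_y, p_x) ≈ -1.82°.

≈ lat 43.3°N, lon 1.8°W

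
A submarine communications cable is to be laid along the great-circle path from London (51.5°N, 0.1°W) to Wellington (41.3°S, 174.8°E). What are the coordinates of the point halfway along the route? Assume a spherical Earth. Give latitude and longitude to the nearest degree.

≈ 41°N, 152°E

Convert each endpoint to a unit vector on the sphere (x = cos φ cos λ, y = cos φ sin λ, z = sin φ).
The central angle between the endpoints is δ = arccos(p₁·p₂) ≈ 2.953 rad (169.2°).
Interpolate at f = 1/2 with slerp weights a = sin((1−f)δ)/sin δ ≈ 5.322, b = sin(fδ)/sin δ ≈ 5.322.
p = a·p₁ + b·p₂ ≈ (-0.669, 0.357, 0.652); φ = arcsin(p_z) ≈ 40.73°, λ = atan2(p_y, p_x) ≈ 151.93°.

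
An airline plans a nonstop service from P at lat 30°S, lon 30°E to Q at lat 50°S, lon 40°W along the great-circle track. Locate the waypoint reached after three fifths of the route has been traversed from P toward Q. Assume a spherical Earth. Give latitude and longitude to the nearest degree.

Convert each endpoint to a unit vector on the sphere (x = cos φ cos λ, y = cos φ sin λ, z = sin φ).
The central angle between the endpoints is δ = arccos(p₁·p₂) ≈ 0.960 rad (55.0°).
Interpolate at f = 3/5 with slerp weights a = sin((1−f)δ)/sin δ ≈ 0.457, b = sin(fδ)/sin δ ≈ 0.665.
p = a·p₁ + b·p₂ ≈ (0.670, -0.077, -0.738); φ = arcsin(p_z) ≈ -47.56°, λ = atan2(p_y, p_x) ≈ -6.53°.

≈ lat 48°S, lon 7°W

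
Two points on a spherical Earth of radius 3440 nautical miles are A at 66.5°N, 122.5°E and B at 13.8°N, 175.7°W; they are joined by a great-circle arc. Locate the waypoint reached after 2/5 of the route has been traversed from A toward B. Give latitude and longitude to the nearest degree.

≈ 49°N, 162°E

Convert each endpoint to a unit vector on the sphere (x = cos φ cos λ, y = cos φ sin λ, z = sin φ).
The central angle between the endpoints is δ = arccos(p₁·p₂) ≈ 1.157 rad (66.3°).
Interpolate at f = 2/5 with slerp weights a = sin((1−f)δ)/sin δ ≈ 0.699, b = sin(fδ)/sin δ ≈ 0.488.
p = a·p₁ + b·p₂ ≈ (-0.622, 0.200, 0.757); φ = arcsin(p_z) ≈ 49.22°, λ = atan2(p_y, p_x) ≈ 162.22°.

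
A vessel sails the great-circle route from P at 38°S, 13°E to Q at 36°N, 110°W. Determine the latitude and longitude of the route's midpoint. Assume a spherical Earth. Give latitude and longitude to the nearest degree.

Convert each endpoint to a unit vector on the sphere (x = cos φ cos λ, y = cos φ sin λ, z = sin φ).
The central angle between the endpoints is δ = arccos(p₁·p₂) ≈ 2.359 rad (135.2°).
Interpolate at f = 1/2 with slerp weights a = sin((1−f)δ)/sin δ ≈ 1.311, b = sin(fδ)/sin δ ≈ 1.311.
p = a·p₁ + b·p₂ ≈ (0.644, -0.764, -0.037); φ = arcsin(p_z) ≈ -2.09°, λ = atan2(p_y, p_x) ≈ -49.89°.

≈ 2°S, 50°W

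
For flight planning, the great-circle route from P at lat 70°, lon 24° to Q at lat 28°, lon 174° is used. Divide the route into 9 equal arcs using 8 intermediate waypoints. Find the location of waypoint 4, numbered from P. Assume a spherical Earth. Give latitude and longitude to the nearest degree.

≈ lat 71°, lon 153°

Convert each endpoint to a unit vector on the sphere (x = cos φ cos λ, y = cos φ sin λ, z = sin φ).
The central angle between the endpoints is δ = arccos(p₁·p₂) ≈ 1.390 rad (79.7°).
Interpolate at f = 4/9 with slerp weights a = sin((1−f)δ)/sin δ ≈ 0.709, b = sin(fδ)/sin δ ≈ 0.589.
p = a·p₁ + b·p₂ ≈ (-0.295, 0.153, 0.943); φ = arcsin(p_z) ≈ 70.57°, λ = atan2(p_y, p_x) ≈ 152.62°.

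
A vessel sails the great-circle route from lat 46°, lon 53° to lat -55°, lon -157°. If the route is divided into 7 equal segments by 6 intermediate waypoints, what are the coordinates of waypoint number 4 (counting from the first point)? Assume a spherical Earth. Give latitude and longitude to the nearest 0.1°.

Convert each endpoint to a unit vector on the sphere (x = cos φ cos λ, y = cos φ sin λ, z = sin φ).
The central angle between the endpoints is δ = arccos(p₁·p₂) ≈ 2.777 rad (159.1°).
Interpolate at f = 4/7 with slerp weights a = sin((1−f)δ)/sin δ ≈ 2.605, b = sin(fδ)/sin δ ≈ 2.805.
p = a·p₁ + b·p₂ ≈ (-0.392, 0.816, -0.424); φ = arcsin(p_z) ≈ -25.09°, λ = atan2(p_y, p_x) ≈ 115.66°.

≈ lat -25.1°, lon 115.7°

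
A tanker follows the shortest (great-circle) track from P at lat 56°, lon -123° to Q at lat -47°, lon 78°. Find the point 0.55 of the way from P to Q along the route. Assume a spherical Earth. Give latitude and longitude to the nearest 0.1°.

Write both endpoints as unit vectors p₁, p₂ with components (cos φ cos λ, cos φ sin λ, sin φ).
The central angle between the endpoints is δ = arccos(p₁·p₂) ≈ 2.866 rad (164.2°).
Interpolate at f = 0.55 with slerp weights a = sin((1−f)δ)/sin δ ≈ 3.535, b = sin(fδ)/sin δ ≈ 3.679.
p = a·p₁ + b·p₂ ≈ (-0.555, 0.797, 0.240); φ = arcsin(p_z) ≈ 13.88°, λ = atan2(p_y, p_x) ≈ 124.86°.

≈ lat 13.9°, lon 124.9°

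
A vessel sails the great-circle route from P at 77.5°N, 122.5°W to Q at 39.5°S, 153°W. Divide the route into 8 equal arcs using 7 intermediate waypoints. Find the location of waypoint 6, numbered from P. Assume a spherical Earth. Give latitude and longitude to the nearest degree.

≈ 10°S, 149°W

The haversine formula gives a central angle δ ≈ 2.068 rad (118.5°) between the endpoints.
Interpolate at f = 6/8 with slerp weights a = sin((1−f)δ)/sin δ ≈ 0.562, b = sin(fδ)/sin δ ≈ 1.138.
p = a·p₁ + b·p₂ ≈ (-0.848, -0.501, -0.175); φ = arcsin(p_z) ≈ -10.05°, λ = atan2(p_y, p_x) ≈ -149.40°.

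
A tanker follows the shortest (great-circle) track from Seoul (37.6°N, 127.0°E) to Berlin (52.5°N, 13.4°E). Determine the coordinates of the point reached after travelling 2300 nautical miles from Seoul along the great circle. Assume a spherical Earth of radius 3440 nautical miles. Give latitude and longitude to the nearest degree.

≈ 61°N, 78°E

Convert each endpoint to a unit vector on the sphere (x = cos φ cos λ, y = cos φ sin λ, z = sin φ).
The central angle between the endpoints is δ = arccos(p₁·p₂) ≈ 1.276 rad (73.1°). The total great-circle distance is δ·R ≈ 1.276 × 3440 ≈ 4388 nmi, so the target fraction is f = 2300/4388 ≈ 0.524.
Interpolate at f ≈ 0.524 with slerp weights a = sin((1−f)δ)/sin δ ≈ 0.596, b = sin(fδ)/sin δ ≈ 0.648.
p = a·p₁ + b·p₂ ≈ (0.099, 0.469, 0.878); φ = arcsin(p_z) ≈ 61.38°, λ = atan2(p_y, p_x) ≈ 78.02°.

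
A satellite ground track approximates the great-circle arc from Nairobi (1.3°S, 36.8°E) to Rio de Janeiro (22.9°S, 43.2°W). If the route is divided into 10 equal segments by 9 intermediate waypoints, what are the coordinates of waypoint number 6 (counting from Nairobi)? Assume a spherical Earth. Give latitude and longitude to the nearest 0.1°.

The haversine formula gives a central angle δ ≈ 1.401 rad (80.3°) between the endpoints.
Interpolate at f = 6/10 with slerp weights a = sin((1−f)δ)/sin δ ≈ 0.539, b = sin(fδ)/sin δ ≈ 0.756.
p = a·p₁ + b·p₂ ≈ (0.939, -0.154, -0.306); φ = arcsin(p_z) ≈ -17.84°, λ = atan2(p_y, p_x) ≈ -9.29°.

≈ (17.8°S, 9.3°W)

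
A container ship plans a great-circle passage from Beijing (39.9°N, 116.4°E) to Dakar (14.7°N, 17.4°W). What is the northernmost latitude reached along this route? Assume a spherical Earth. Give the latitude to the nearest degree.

The great circle lies in the plane with unit normal n̂ = (p₁ × p₂)/|p₁ × p₂|.
Here n̂_z ≈ -0.572; the vertex latitude is φ_max = arccos|n̂_z| ≈ 55.1°.

≈ 55°N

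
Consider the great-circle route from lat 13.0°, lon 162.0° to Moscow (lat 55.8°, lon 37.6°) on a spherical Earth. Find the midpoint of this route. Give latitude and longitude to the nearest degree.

Convert each endpoint to a unit vector on the sphere (x = cos φ cos λ, y = cos φ sin λ, z = sin φ).
The central angle between the endpoints is δ = arccos(p₁·p₂) ≈ 1.694 rad (97.1°).
Interpolate at f = 1/2 with slerp weights a = sin((1−f)δ)/sin δ ≈ 0.755, b = sin(fδ)/sin δ ≈ 0.755.
p = a·p₁ + b·p₂ ≈ (-0.364, 0.486, 0.795); φ = arcsin(p_z) ≈ 52.61°, λ = atan2(p_y, p_x) ≈ 126.77°.

≈ lat 53°, lon 127°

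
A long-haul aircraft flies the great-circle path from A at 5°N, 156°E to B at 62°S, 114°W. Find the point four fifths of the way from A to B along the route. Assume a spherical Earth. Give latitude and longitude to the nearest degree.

≈ 56°S, 149°W

The haversine formula gives a central angle δ ≈ 1.648 rad (94.4°) between the endpoints.
Interpolate at f = 4/5 with slerp weights a = sin((1−f)δ)/sin δ ≈ 0.325, b = sin(fδ)/sin δ ≈ 0.971.
p = a·p₁ + b·p₂ ≈ (-0.481, -0.285, -0.829); φ = arcsin(p_z) ≈ -56.02°, λ = atan2(p_y, p_x) ≈ -149.35°.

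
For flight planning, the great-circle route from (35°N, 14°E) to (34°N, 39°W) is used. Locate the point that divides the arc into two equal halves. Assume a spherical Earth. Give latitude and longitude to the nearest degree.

≈ (38°N, 13°W)

Convert each endpoint to a unit vector on the sphere (x = cos φ cos λ, y = cos φ sin λ, z = sin φ).
The central angle between the endpoints is δ = arccos(p₁·p₂) ≈ 0.753 rad (43.2°).
Interpolate at f = 1/2 with slerp weights a = sin((1−f)δ)/sin δ ≈ 0.538, b = sin(fδ)/sin δ ≈ 0.538.
p = a·p₁ + b·p₂ ≈ (0.774, -0.174, 0.609); φ = arcsin(p_z) ≈ 37.52°, λ = atan2(p_y, p_x) ≈ -12.67°.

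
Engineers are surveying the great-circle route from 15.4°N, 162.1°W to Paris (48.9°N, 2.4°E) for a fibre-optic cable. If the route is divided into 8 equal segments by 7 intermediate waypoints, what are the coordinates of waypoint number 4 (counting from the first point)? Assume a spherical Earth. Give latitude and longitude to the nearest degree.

Write both endpoints as unit vectors p₁, p₂ with components (cos φ cos λ, cos φ sin λ, sin φ).
The central angle between the endpoints is δ = arccos(p₁·p₂) ≈ 1.994 rad (114.2°).
Interpolate at f = 4/8 with slerp weights a = sin((1−f)δ)/sin δ ≈ 0.921, b = sin(fδ)/sin δ ≈ 0.921.
p = a·p₁ + b·p₂ ≈ (-0.240, -0.248, 0.939); φ = arcsin(p_z) ≈ 69.83°, λ = atan2(p_y, p_x) ≈ -134.12°.

≈ 70°N, 134°W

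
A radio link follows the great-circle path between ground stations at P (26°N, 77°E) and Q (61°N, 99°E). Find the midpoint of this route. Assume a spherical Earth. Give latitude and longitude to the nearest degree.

≈ (44°N, 85°E)

Convert each endpoint to a unit vector on the sphere (x = cos φ cos λ, y = cos φ sin λ, z = sin φ).
The central angle between the endpoints is δ = arccos(p₁·p₂) ≈ 0.664 rad (38.1°).
Interpolate at f = 1/2 with slerp weights a = sin((1−f)δ)/sin δ ≈ 0.529, b = sin(fδ)/sin δ ≈ 0.529.
p = a·p₁ + b·p₂ ≈ (0.067, 0.716, 0.694); φ = arcsin(p_z) ≈ 43.98°, λ = atan2(p_y, p_x) ≈ 84.67°.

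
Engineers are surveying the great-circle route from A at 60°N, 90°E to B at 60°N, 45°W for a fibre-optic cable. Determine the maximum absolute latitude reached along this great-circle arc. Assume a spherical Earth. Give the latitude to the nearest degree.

≈ 78°N

The great circle lies in the plane with unit normal n̂ = (p₁ × p₂)/|p₁ × p₂|.
Here n̂_z ≈ -0.216; the vertex latitude is φ_max = arccos|n̂_z| ≈ 77.5°.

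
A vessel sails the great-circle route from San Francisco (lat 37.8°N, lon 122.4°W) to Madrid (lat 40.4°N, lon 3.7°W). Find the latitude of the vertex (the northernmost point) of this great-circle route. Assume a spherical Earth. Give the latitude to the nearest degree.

≈ 58°N

The great circle lies in the plane with unit normal n̂ = (p₁ × p₂)/|p₁ × p₂|.
Here n̂_z ≈ +0.531; the vertex latitude is φ_max = arccos|n̂_z| ≈ 57.9°.
Check via Clairaut: cos φ_max = |cos φ₁| · sin C = cos(37.8°)·sin(42.2°) ≈ 0.531, again giving ≈ 57.9°.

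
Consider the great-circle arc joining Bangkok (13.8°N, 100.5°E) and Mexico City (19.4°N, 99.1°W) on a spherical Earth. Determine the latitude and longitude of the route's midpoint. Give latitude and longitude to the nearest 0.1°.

The haversine formula gives a central angle δ ≈ 2.471 rad (141.6°) between the endpoints.
Interpolate at f = 1/2 with slerp weights a = sin((1−f)δ)/sin δ ≈ 1.520, b = sin(fδ)/sin δ ≈ 1.520.
p = a·p₁ + b·p₂ ≈ (-0.496, 0.036, 0.868); φ = arcsin(p_z) ≈ 60.19°, λ = atan2(p_y, p_x) ≈ 175.88°.

≈ 60.2°N, 175.9°E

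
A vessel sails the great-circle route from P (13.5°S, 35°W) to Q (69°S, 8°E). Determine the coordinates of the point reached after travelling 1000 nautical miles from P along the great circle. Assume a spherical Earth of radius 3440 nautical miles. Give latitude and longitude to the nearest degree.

Write both endpoints as unit vectors p₁, p₂ with components (cos φ cos λ, cos φ sin λ, sin φ).
The central angle between the endpoints is δ = arccos(p₁·p₂) ≈ 1.078 rad (61.8°). The total great-circle distance is δ·R ≈ 1.078 × 3440 ≈ 3709 nmi, so the target fraction is f = 1000/3709 ≈ 0.270.
Interpolate at f ≈ 0.270 with slerp weights a = sin((1−f)δ)/sin δ ≈ 0.804, b = sin(fδ)/sin δ ≈ 0.325.
p = a·p₁ + b·p₂ ≈ (0.756, -0.432, -0.491); φ = arcsin(p_z) ≈ -29.43°, λ = atan2(p_y, p_x) ≈ -29.76°.

≈ (29°S, 30°W)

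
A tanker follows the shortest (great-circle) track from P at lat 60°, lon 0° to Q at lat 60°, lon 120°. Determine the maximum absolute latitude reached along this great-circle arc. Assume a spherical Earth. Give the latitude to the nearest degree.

The great circle lies in the plane with unit normal n̂ = (p₁ × p₂)/|p₁ × p₂|.
Here n̂_z ≈ +0.277; the vertex latitude is φ_max = arccos|n̂_z| ≈ 73.9°.
Check via Clairaut: cos φ_max = |cos φ₁| · sin C = cos(60.0°)·sin(33.7°) ≈ 0.277, again giving ≈ 73.9°.

≈ 74°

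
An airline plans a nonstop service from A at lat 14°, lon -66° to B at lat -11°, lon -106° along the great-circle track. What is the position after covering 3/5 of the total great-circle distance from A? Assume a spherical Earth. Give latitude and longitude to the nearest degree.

Write both endpoints as unit vectors p₁, p₂ with components (cos φ cos λ, cos φ sin λ, sin φ).
The central angle between the endpoints is δ = arccos(p₁·p₂) ≈ 0.818 rad (46.9°).
Interpolate at f = 3/5 with slerp weights a = sin((1−f)δ)/sin δ ≈ 0.440, b = sin(fδ)/sin δ ≈ 0.646.
p = a·p₁ + b·p₂ ≈ (-0.001, -1.000, -0.017); φ = arcsin(p_z) ≈ -0.96°, λ = atan2(p_y, p_x) ≈ -90.05°.

≈ lat -1°, lon -90°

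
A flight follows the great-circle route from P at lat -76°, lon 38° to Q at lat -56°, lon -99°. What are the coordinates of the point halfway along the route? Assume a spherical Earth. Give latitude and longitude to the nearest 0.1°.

Convert each endpoint to a unit vector on the sphere (x = cos φ cos λ, y = cos φ sin λ, z = sin φ).
The central angle between the endpoints is δ = arccos(p₁·p₂) ≈ 0.788 rad (45.1°).
Interpolate at f = 1/2 with slerp weights a = sin((1−f)δ)/sin δ ≈ 0.541, b = sin(fδ)/sin δ ≈ 0.541.
p = a·p₁ + b·p₂ ≈ (0.056, -0.218, -0.974); φ = arcsin(p_z) ≈ -76.97°, λ = atan2(p_y, p_x) ≈ -75.65°.

≈ lat -77.0°, lon -75.7°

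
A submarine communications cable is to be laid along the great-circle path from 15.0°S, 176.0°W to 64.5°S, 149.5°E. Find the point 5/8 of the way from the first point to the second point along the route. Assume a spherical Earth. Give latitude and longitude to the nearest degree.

Convert each endpoint to a unit vector on the sphere (x = cos φ cos λ, y = cos φ sin λ, z = sin φ).
The central angle between the endpoints is δ = arccos(p₁·p₂) ≈ 0.957 rad (54.8°).
Interpolate at f = 5/8 with slerp weights a = sin((1−f)δ)/sin δ ≈ 0.430, b = sin(fδ)/sin δ ≈ 0.689.
p = a·p₁ + b·p₂ ≈ (-0.669, 0.122, -0.733); φ = arcsin(p_z) ≈ -47.13°, λ = atan2(p_y, p_x) ≈ 169.71°.

≈ 47°S, 170°E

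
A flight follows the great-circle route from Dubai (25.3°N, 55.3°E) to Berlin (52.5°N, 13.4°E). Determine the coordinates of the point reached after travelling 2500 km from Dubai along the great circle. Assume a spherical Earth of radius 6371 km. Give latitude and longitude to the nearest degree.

Write both endpoints as unit vectors p₁, p₂ with components (cos φ cos λ, cos φ sin λ, sin φ).
The central angle between the endpoints is δ = arccos(p₁·p₂) ≈ 0.725 rad (41.5°). The total great-circle distance is δ·R ≈ 0.725 × 6371 ≈ 4617 km, so the target fraction is f = 2500/4617 ≈ 0.541.
Interpolate at f ≈ 0.541 with slerp weights a = sin((1−f)δ)/sin δ ≈ 0.492, b = sin(fδ)/sin δ ≈ 0.577.
p = a·p₁ + b·p₂ ≈ (0.595, 0.447, 0.668); φ = arcsin(p_z) ≈ 41.91°, λ = atan2(p_y, p_x) ≈ 36.93°.

≈ 42°N, 37°E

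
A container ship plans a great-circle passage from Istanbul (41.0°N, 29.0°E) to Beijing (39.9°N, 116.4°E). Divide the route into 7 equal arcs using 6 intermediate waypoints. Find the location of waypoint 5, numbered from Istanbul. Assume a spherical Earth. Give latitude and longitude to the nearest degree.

≈ 48°N, 94°E

Write both endpoints as unit vectors p₁, p₂ with components (cos φ cos λ, cos φ sin λ, sin φ).
The central angle between the endpoints is δ = arccos(p₁·p₂) ≈ 1.107 rad (63.4°).
Interpolate at f = 5/7 with slerp weights a = sin((1−f)δ)/sin δ ≈ 0.348, b = sin(fδ)/sin δ ≈ 0.795.
p = a·p₁ + b·p₂ ≈ (-0.042, 0.673, 0.738); φ = arcsin(p_z) ≈ 47.57°, λ = atan2(p_y, p_x) ≈ 93.53°.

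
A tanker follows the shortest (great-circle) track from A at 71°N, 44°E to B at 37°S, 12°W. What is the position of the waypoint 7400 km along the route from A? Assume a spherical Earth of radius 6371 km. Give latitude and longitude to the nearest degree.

Write both endpoints as unit vectors p₁, p₂ with components (cos φ cos λ, cos φ sin λ, sin φ).
The central angle between the endpoints is δ = arccos(p₁·p₂) ≈ 2.008 rad (115.1°). The total great-circle distance is δ·R ≈ 2.008 × 6371 ≈ 12795 km, so the target fraction is f = 7400/12795 ≈ 0.578.
Interpolate at f ≈ 0.578 with slerp weights a = sin((1−f)δ)/sin δ ≈ 0.827, b = sin(fδ)/sin δ ≈ 1.013.
p = a·p₁ + b·p₂ ≈ (0.985, 0.019, 0.172); φ = arcsin(p_z) ≈ 9.93°, λ = atan2(p_y, p_x) ≈ 1.10°.

≈ 10°N, 1°E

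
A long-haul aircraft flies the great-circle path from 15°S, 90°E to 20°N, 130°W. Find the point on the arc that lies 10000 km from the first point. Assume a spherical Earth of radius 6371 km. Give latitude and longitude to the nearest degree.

Write both endpoints as unit vectors p₁, p₂ with components (cos φ cos λ, cos φ sin λ, sin φ).
The central angle between the endpoints is δ = arccos(p₁·p₂) ≈ 2.472 rad (141.6°). The total great-circle distance is δ·R ≈ 2.472 × 6371 ≈ 15747 km, so the target fraction is f = 10000/15747 ≈ 0.635.
Interpolate at f ≈ 0.635 with slerp weights a = sin((1−f)δ)/sin δ ≈ 1.263, b = sin(fδ)/sin δ ≈ 1.610.
p = a·p₁ + b·p₂ ≈ (-0.973, 0.061, 0.224); φ = arcsin(p_z) ≈ 12.93°, λ = atan2(p_y, p_x) ≈ 176.40°.

≈ 13°N, 176°E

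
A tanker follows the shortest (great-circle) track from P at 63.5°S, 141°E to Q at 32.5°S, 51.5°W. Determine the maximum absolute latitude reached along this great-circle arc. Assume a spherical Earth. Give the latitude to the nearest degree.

≈ 85°S

The great circle lies in the plane with unit normal n̂ = (p₁ × p₂)/|p₁ × p₂|.
Here n̂_z ≈ +0.082; the vertex latitude is φ_max = arccos|n̂_z| ≈ 85.3°.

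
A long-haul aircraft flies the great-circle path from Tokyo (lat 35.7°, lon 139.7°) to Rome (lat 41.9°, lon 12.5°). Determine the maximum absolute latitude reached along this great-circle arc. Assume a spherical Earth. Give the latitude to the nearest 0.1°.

≈ 61.2°

The great circle lies in the plane with unit normal n̂ = (p₁ × p₂)/|p₁ × p₂|.
Here n̂_z ≈ -0.482; the vertex latitude is φ_max = arccos|n̂_z| ≈ 61.2°.
Check via Clairaut: cos φ_max = |cos φ₁| · sin C = cos(35.7°)·sin(36.4°) ≈ 0.482, again giving ≈ 61.2°.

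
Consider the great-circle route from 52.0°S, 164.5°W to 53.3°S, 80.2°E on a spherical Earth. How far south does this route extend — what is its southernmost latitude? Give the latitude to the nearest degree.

The great circle lies in the plane with unit normal n̂ = (p₁ × p₂)/|p₁ × p₂|.
Here n̂_z ≈ -0.378; the vertex latitude is φ_max = arccos|n̂_z| ≈ 67.8°.

≈ 68°S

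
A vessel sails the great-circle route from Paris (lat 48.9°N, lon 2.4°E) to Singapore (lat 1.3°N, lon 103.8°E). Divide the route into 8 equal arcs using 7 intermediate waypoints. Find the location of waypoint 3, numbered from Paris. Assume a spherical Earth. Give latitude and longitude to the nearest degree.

The haversine formula gives a central angle δ ≈ 1.684 rad (96.5°) between the endpoints.
Interpolate at f = 3/8 with slerp weights a = sin((1−f)δ)/sin δ ≈ 0.874, b = sin(fδ)/sin δ ≈ 0.594.
p = a·p₁ + b·p₂ ≈ (0.432, 0.601, 0.672); φ = arcsin(p_z) ≈ 42.24°, λ = atan2(p_y, p_x) ≈ 54.25°.

≈ lat 42°N, lon 54°E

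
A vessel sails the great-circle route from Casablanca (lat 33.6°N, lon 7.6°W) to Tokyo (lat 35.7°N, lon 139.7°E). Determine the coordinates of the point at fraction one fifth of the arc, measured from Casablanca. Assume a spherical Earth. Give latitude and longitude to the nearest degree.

Write both endpoints as unit vectors p₁, p₂ with components (cos φ cos λ, cos φ sin λ, sin φ).
The central angle between the endpoints is δ = arccos(p₁·p₂) ≈ 1.820 rad (104.3°).
Interpolate at f = 1/5 with slerp weights a = sin((1−f)δ)/sin δ ≈ 1.025, b = sin(fδ)/sin δ ≈ 0.367.
p = a·p₁ + b·p₂ ≈ (0.619, 0.080, 0.782); φ = arcsin(p_z) ≈ 51.40°, λ = atan2(p_y, p_x) ≈ 7.37°.

≈ lat 51°N, lon 7°E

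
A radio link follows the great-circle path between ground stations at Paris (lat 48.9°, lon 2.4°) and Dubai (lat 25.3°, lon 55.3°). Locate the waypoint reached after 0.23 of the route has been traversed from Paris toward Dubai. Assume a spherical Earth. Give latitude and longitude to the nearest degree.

≈ lat 46°, lon 18°

From cos δ = sin φ₁ sin φ₂ + cos φ₁ cos φ₂ cos Δλ, the central angle is δ ≈ 0.822 rad (47.1°).
Interpolate at f = 0.23 with slerp weights a = sin((1−f)δ)/sin δ ≈ 0.808, b = sin(fδ)/sin δ ≈ 0.257.
p = a·p₁ + b·p₂ ≈ (0.662, 0.213, 0.718); φ = arcsin(p_z) ≈ 45.91°, λ = atan2(p_y, p_x) ≈ 17.82°.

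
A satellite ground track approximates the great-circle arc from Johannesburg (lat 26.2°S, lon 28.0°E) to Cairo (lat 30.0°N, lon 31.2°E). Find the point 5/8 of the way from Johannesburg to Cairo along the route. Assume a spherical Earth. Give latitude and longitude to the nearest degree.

≈ lat 9°N, lon 30°E

Convert each endpoint to a unit vector on the sphere (x = cos φ cos λ, y = cos φ sin λ, z = sin φ).
The central angle between the endpoints is δ = arccos(p₁·p₂) ≈ 0.982 rad (56.3°).
Interpolate at f = 5/8 with slerp weights a = sin((1−f)δ)/sin δ ≈ 0.433, b = sin(fδ)/sin δ ≈ 0.693.
p = a·p₁ + b·p₂ ≈ (0.856, 0.493, 0.155); φ = arcsin(p_z) ≈ 8.93°, λ = atan2(p_y, p_x) ≈ 29.94°.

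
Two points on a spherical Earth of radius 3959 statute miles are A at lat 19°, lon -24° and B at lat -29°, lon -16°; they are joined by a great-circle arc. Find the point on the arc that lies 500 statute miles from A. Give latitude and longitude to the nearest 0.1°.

From cos δ = sin φ₁ sin φ₂ + cos φ₁ cos φ₂ cos Δλ, the central angle is δ ≈ 0.849 rad (48.6°). The total great-circle distance is δ·R ≈ 0.849 × 3959 ≈ 3359 mi, so the target fraction is f = 500/3359 ≈ 0.149.
Interpolate at f ≈ 0.149 with slerp weights a = sin((1−f)δ)/sin δ ≈ 0.881, b = sin(fδ)/sin δ ≈ 0.168.
p = a·p₁ + b·p₂ ≈ (0.902, -0.379, 0.205); φ = arcsin(p_z) ≈ 11.86°, λ = atan2(p_y, p_x) ≈ -22.80°.

≈ lat 11.9°, lon -22.8°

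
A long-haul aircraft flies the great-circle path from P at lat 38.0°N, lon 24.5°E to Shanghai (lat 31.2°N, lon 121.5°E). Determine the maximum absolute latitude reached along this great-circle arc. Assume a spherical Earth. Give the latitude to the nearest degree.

The great circle lies in the plane with unit normal n̂ = (p₁ × p₂)/|p₁ × p₂|.
Here n̂_z ≈ +0.689; the vertex latitude is φ_max = arccos|n̂_z| ≈ 46.5°.

≈ 46°N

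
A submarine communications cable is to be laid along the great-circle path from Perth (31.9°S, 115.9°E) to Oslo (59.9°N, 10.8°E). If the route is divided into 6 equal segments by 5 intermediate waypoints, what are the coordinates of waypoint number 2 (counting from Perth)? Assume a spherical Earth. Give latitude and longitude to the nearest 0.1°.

≈ (3.4°N, 92.9°E)

Write both endpoints as unit vectors p₁, p₂ with components (cos φ cos λ, cos φ sin λ, sin φ).
The central angle between the endpoints is δ = arccos(p₁·p₂) ≈ 2.175 rad (124.6°).
Interpolate at f = 2/6 with slerp weights a = sin((1−f)δ)/sin δ ≈ 1.206, b = sin(fδ)/sin δ ≈ 0.806.
p = a·p₁ + b·p₂ ≈ (-0.050, 0.997, 0.060); φ = arcsin(p_z) ≈ 3.42°, λ = atan2(p_y, p_x) ≈ 92.89°.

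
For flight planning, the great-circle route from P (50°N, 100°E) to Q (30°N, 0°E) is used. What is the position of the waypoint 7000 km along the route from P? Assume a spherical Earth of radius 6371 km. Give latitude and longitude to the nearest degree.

≈ (38°N, 9°E)

Write both endpoints as unit vectors p₁, p₂ with components (cos φ cos λ, cos φ sin λ, sin φ).
The central angle between the endpoints is δ = arccos(p₁·p₂) ≈ 1.280 rad (73.4°). The total great-circle distance is δ·R ≈ 1.280 × 6371 ≈ 8157 km, so the target fraction is f = 7000/8157 ≈ 0.858.
Interpolate at f ≈ 0.858 with slerp weights a = sin((1−f)δ)/sin δ ≈ 0.189, b = sin(fδ)/sin δ ≈ 0.930.
p = a·p₁ + b·p₂ ≈ (0.784, 0.119, 0.609); φ = arcsin(p_z) ≈ 37.53°, λ = atan2(p_y, p_x) ≈ 8.66°.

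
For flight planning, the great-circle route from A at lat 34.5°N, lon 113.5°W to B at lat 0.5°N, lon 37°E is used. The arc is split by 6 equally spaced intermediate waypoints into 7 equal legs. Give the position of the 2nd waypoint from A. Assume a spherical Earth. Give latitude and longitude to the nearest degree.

Write both endpoints as unit vectors p₁, p₂ with components (cos φ cos λ, cos φ sin λ, sin φ).
The central angle between the endpoints is δ = arccos(p₁·p₂) ≈ 2.364 rad (135.4°).
Interpolate at f = 2/7 with slerp weights a = sin((1−f)δ)/sin δ ≈ 1.415, b = sin(fδ)/sin δ ≈ 0.891.
p = a·p₁ + b·p₂ ≈ (0.246, -0.533, 0.809); φ = arcsin(p_z) ≈ 54.02°, λ = atan2(p_y, p_x) ≈ -65.21°.

≈ lat 54°N, lon 65°W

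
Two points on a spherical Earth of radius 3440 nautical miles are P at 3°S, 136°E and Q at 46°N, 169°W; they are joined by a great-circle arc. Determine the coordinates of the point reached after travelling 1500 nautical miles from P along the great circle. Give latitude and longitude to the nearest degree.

≈ 17°N, 152°E

From cos δ = sin φ₁ sin φ₂ + cos φ₁ cos φ₂ cos Δλ, the central angle is δ ≈ 1.202 rad (68.9°). The total great-circle distance is δ·R ≈ 1.202 × 3440 ≈ 4136 nmi, so the target fraction is f = 1500/4136 ≈ 0.363.
Interpolate at f ≈ 0.363 with slerp weights a = sin((1−f)δ)/sin δ ≈ 0.743, b = sin(fδ)/sin δ ≈ 0.453.
p = a·p₁ + b·p₂ ≈ (-0.843, 0.456, 0.287); φ = arcsin(p_z) ≈ 16.67°, λ = atan2(p_y, p_x) ≈ 151.60°.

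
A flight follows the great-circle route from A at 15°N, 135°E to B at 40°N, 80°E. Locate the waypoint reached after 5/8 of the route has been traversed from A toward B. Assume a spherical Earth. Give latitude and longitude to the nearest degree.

The haversine formula gives a central angle δ ≈ 0.939 rad (53.8°) between the endpoints.
Interpolate at f = 5/8 with slerp weights a = sin((1−f)δ)/sin δ ≈ 0.427, b = sin(fδ)/sin δ ≈ 0.686.
p = a·p₁ + b·p₂ ≈ (-0.201, 0.810, 0.552); φ = arcsin(p_z) ≈ 33.48°, λ = atan2(p_y, p_x) ≈ 103.92°.

≈ 33°N, 104°E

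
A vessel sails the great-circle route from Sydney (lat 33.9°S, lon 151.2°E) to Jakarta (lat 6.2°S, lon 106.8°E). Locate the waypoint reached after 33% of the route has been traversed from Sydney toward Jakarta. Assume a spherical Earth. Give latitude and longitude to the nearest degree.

≈ lat 26°S, lon 135°E

Convert each endpoint to a unit vector on the sphere (x = cos φ cos λ, y = cos φ sin λ, z = sin φ).
The central angle between the endpoints is δ = arccos(p₁·p₂) ≈ 0.863 rad (49.5°).
Interpolate at f = 0.33 with slerp weights a = sin((1−f)δ)/sin δ ≈ 0.719, b = sin(fδ)/sin δ ≈ 0.370.
p = a·p₁ + b·p₂ ≈ (-0.629, 0.640, -0.441); φ = arcsin(p_z) ≈ -26.18°, λ = atan2(p_y, p_x) ≈ 134.54°.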